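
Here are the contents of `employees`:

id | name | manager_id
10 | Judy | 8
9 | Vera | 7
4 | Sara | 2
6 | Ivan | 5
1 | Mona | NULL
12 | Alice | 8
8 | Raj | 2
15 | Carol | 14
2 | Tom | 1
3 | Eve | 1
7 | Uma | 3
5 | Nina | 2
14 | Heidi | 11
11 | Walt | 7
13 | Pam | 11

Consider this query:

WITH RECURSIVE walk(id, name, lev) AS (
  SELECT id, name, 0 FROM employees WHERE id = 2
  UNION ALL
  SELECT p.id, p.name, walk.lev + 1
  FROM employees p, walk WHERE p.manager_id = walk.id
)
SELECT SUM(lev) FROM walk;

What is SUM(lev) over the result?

Base: id=2 (Tom) at lev 0.
Iteration 1: rows with manager_id in {2} -> Sara (id 4, lev 1), Nina (id 5, lev 1), Raj (id 8, lev 1).
Iteration 2: rows with manager_id in {4,5,8} -> Ivan (id 6, lev 2), Judy (id 10, lev 2), Alice (id 12, lev 2).
Iteration 3: no rows with manager_id in {6,10,12}; recursion stops.
SUM(lev) = 0 + 1 + 1 + 1 + 2 + 2 + 2 = 9.

9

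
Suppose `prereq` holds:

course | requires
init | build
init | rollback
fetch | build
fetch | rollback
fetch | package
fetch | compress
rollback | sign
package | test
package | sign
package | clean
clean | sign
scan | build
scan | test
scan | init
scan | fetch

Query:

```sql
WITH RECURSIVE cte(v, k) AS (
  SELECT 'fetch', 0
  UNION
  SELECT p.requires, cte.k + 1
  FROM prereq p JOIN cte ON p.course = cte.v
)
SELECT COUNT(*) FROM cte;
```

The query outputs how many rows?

9

Base: (fetch, k=0).
Iteration 1: edges from {fetch} -> (build, k=1), (compress, k=1), (package, k=1), (rollback, k=1).
Iteration 2: edges from {build,compress,package,rollback} -> (clean, k=2), (sign, k=2), (test, k=2). [UNION drops 1 duplicate row(s)]
Iteration 3: edges from {clean,sign,test} -> (sign, k=3).
Iteration 4: no outgoing edges from {sign}; recursion stops.
Total rows emitted: 9.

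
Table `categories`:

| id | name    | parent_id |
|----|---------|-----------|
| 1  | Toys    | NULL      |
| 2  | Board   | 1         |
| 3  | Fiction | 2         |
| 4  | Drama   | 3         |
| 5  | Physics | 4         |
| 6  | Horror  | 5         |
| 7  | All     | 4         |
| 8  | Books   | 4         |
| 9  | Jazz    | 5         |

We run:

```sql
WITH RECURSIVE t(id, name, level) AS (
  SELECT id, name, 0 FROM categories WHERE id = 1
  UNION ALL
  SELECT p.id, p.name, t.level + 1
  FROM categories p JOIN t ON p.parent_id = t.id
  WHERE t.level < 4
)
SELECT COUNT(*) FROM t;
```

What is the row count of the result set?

7

Base: id=1 (Toys) at level 0.
Iteration 1: rows with parent_id in {1} -> Board (id 2, level 1).
Iteration 2: rows with parent_id in {2} -> Fiction (id 3, level 2).
Iteration 3: rows with parent_id in {3} -> Drama (id 4, level 3).
Iteration 4: rows with parent_id in {4} -> Physics (id 5, level 4), All (id 7, level 4), Books (id 8, level 4).
Iteration 5: level < 4 fails for all current rows; recursion stops.
Total rows emitted: 7.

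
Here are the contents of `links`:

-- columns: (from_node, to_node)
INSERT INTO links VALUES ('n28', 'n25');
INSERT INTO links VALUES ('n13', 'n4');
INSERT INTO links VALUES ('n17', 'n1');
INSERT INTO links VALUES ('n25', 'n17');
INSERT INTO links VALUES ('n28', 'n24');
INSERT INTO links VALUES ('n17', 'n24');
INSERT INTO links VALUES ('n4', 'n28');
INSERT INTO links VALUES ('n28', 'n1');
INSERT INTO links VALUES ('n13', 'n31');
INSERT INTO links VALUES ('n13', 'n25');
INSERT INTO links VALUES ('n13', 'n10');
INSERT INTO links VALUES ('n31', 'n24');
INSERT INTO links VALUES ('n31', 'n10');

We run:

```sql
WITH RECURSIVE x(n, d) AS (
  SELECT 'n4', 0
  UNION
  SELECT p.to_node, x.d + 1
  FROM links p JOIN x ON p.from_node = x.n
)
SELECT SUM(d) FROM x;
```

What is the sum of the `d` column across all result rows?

Base: (n4, d=0).
Iteration 1: edges from {n4} -> (n28, d=1).
Iteration 2: edges from {n28} -> (n1, d=2), (n24, d=2), (n25, d=2).
Iteration 3: edges from {n1,n24,n25} -> (n17, d=3).
Iteration 4: edges from {n17} -> (n1, d=4), (n24, d=4).
Iteration 5: no outgoing edges from {n1,n24}; recursion stops.
SUM(d) = 0 + 1 + 2 + 2 + 2 + 3 + 4 + 4 = 18.

18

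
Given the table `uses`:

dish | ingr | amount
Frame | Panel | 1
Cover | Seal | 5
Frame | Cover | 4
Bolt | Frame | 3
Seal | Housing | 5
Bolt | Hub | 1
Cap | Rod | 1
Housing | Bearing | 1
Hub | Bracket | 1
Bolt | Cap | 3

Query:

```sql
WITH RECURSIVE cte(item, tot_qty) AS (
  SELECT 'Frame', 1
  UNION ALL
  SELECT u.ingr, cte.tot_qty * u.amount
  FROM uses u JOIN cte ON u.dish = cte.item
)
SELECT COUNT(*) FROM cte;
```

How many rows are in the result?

Base: (Frame, tot_qty=1).
Iteration 1: components of {Frame} -> Cover = 1*4 = 4, Panel = 1*1 = 1.
Iteration 2: components of {Cover,Panel} -> Seal = 4*5 = 20.
Iteration 3: components of {Seal} -> Housing = 20*5 = 100.
Iteration 4: components of {Housing} -> Bearing = 100*1 = 100.
Iteration 5: no further components; recursion stops.
Total rows emitted: 6.

6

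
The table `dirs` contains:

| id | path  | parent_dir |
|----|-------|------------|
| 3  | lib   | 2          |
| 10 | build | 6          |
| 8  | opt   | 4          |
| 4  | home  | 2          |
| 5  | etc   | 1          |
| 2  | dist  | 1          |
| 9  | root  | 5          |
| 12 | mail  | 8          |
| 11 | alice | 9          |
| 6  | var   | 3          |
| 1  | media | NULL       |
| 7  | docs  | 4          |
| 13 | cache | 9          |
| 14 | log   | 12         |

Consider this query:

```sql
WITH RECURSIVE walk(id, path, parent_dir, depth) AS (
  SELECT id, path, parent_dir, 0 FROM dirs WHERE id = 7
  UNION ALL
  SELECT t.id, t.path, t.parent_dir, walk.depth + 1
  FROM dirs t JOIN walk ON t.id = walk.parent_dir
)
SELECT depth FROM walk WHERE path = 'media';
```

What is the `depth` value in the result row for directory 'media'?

Base: id=7 (docs), parent_dir=4, depth 0.
Iteration 1: join on id=4 -> home (id 4, parent_dir=2, depth 1).
Iteration 2: join on id=2 -> dist (id 2, parent_dir=1, depth 2).
Iteration 3: join on id=1 -> media (id 1, parent_dir=NULL, depth 3).
Iteration 4: parent_dir is NULL; no match; recursion stops.

3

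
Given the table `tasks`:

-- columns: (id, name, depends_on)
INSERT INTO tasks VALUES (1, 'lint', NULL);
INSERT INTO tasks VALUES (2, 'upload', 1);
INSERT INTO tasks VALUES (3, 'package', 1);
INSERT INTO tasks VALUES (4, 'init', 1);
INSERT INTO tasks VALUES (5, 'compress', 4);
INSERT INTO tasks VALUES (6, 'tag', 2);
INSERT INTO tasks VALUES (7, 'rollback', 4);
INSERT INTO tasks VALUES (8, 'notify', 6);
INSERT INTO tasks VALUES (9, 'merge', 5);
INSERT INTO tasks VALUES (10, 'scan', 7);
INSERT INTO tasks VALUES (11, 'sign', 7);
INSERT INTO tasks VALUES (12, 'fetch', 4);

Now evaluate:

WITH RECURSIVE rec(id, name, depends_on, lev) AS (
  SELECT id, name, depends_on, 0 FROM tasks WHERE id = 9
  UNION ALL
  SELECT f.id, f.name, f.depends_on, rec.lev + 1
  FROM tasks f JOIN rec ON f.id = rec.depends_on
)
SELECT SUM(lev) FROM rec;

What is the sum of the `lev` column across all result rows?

Base: id=9 (merge), depends_on=5, lev 0.
Iteration 1: join on id=5 -> compress (id 5, depends_on=4, lev 1).
Iteration 2: join on id=4 -> init (id 4, depends_on=1, lev 2).
Iteration 3: join on id=1 -> lint (id 1, depends_on=NULL, lev 3).
Iteration 4: depends_on is NULL; no match; recursion stops.
SUM(lev) = 0 + 1 + 2 + 3 = 6.

6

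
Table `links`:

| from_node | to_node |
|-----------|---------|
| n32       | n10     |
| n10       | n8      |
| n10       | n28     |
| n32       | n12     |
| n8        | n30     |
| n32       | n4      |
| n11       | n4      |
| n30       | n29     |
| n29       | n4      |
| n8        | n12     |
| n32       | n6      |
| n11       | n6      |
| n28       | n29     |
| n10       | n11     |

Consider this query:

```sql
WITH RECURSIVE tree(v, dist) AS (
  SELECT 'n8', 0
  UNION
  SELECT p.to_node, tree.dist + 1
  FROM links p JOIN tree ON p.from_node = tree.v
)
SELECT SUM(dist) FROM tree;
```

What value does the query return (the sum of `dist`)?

7

Base: (n8, dist=0).
Iteration 1: edges from {n8} -> (n12, dist=1), (n30, dist=1).
Iteration 2: edges from {n12,n30} -> (n29, dist=2).
Iteration 3: edges from {n29} -> (n4, dist=3).
Iteration 4: no outgoing edges from {n4}; recursion stops.
SUM(dist) = 0 + 1 + 1 + 2 + 3 = 7.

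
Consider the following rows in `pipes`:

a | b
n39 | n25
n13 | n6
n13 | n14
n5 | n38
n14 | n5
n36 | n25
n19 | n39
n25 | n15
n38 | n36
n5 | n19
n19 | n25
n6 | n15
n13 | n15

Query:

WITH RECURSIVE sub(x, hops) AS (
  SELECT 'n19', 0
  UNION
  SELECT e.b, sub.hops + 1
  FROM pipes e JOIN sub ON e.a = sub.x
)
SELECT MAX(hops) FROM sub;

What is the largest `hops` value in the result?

Base: (n19, hops=0).
Iteration 1: edges from {n19} -> (n25, hops=1), (n39, hops=1).
Iteration 2: edges from {n25,n39} -> (n15, hops=2), (n25, hops=2).
Iteration 3: edges from {n15,n25} -> (n15, hops=3).
Iteration 4: no outgoing edges from {n15}; recursion stops.
hops values: 0, 1, 1, 2, 2, 3; the maximum is 3.

3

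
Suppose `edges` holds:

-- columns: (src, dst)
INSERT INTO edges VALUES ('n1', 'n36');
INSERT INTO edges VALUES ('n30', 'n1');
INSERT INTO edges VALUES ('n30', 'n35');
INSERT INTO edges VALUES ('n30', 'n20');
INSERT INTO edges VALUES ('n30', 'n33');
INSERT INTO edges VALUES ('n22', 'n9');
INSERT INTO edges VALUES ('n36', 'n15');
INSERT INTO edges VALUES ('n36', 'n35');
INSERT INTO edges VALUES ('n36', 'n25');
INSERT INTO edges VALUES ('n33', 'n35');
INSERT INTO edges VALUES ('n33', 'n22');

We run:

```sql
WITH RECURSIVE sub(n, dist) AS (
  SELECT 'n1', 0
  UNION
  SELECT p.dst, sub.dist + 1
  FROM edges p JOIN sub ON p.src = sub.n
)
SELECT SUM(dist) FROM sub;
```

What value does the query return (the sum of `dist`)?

7

Base: (n1, dist=0).
Iteration 1: edges from {n1} -> (n36, dist=1).
Iteration 2: edges from {n36} -> (n15, dist=2), (n25, dist=2), (n35, dist=2).
Iteration 3: no outgoing edges from {n15,n25,n35}; recursion stops.
SUM(dist) = 0 + 1 + 2 + 2 + 2 = 7.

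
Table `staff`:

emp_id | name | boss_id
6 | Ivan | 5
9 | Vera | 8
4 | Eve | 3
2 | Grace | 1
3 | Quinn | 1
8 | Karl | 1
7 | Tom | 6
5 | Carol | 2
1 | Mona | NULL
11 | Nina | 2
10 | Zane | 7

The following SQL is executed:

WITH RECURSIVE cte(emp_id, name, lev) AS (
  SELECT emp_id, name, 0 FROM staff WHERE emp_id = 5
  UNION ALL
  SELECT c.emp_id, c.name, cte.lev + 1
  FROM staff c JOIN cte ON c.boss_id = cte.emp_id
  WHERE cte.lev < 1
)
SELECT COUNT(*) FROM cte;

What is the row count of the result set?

Base: emp_id=5 (Carol) at lev 0.
Iteration 1: rows with boss_id in {5} -> Ivan (id 6, lev 1).
Iteration 2: lev < 1 fails for all current rows; recursion stops.
Total rows emitted: 2.

2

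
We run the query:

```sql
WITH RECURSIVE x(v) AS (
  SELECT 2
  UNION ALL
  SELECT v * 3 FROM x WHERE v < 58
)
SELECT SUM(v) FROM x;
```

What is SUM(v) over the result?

Base: v=2.
Iteration 1: 2 < 58 holds -> v = 2 * 3 = 6.
Iteration 2: 6 < 58 holds -> v = 6 * 3 = 18.
Iteration 3: 18 < 58 holds -> v = 18 * 3 = 54.
Iteration 4: 54 < 58 holds -> v = 54 * 3 = 162.
Iteration 5: 162 < 58 fails; recursion stops.
SUM(v) = 2 + 6 + 18 + 54 + 162 = 242.

242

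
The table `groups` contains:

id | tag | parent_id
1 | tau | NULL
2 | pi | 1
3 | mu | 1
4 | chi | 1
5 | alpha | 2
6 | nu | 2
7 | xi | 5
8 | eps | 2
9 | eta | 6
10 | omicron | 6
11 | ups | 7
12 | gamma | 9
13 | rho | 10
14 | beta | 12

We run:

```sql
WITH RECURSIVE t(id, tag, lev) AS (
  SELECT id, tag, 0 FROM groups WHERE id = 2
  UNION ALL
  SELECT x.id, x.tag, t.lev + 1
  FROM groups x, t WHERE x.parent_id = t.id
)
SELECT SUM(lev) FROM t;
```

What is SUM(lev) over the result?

22

Base: id=2 (pi) at lev 0.
Iteration 1: rows with parent_id in {2} -> alpha (id 5, lev 1), nu (id 6, lev 1), eps (id 8, lev 1).
Iteration 2: rows with parent_id in {5,6,8} -> xi (id 7, lev 2), eta (id 9, lev 2), omicron (id 10, lev 2).
Iteration 3: rows with parent_id in {7,9,10} -> ups (id 11, lev 3), gamma (id 12, lev 3), rho (id 13, lev 3).
Iteration 4: rows with parent_id in {11,12,13} -> beta (id 14, lev 4).
Iteration 5: no rows with parent_id in {14}; recursion stops.
SUM(lev) = 0 + 1 + 1 + 1 + 2 + 2 + 2 + 3 + 3 + 3 + 4 = 22.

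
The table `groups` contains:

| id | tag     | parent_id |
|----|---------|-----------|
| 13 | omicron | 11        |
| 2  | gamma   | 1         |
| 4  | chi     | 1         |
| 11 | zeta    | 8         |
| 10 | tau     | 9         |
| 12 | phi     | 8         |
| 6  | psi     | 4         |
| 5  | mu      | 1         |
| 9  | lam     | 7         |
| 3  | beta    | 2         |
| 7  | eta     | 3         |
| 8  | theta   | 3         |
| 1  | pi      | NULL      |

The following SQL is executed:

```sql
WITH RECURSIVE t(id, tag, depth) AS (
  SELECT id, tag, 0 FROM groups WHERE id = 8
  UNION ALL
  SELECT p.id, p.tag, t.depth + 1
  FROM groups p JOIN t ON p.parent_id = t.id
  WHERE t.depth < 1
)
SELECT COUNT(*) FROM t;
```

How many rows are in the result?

3

Base: id=8 (theta) at depth 0.
Iteration 1: rows with parent_id in {8} -> zeta (id 11, depth 1), phi (id 12, depth 1).
Iteration 2: depth < 1 fails for all current rows; recursion stops.
Total rows emitted: 3.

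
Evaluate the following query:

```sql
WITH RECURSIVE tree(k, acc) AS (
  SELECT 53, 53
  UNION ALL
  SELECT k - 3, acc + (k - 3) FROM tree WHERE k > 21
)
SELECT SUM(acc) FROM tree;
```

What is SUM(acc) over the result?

Base: k=53, acc=53.
Iteration 1: 53 > 21 holds -> k = 53 - 3 = 50, acc = 53 + 50 = 103.
Iteration 2: 50 > 21 holds -> k = 50 - 3 = 47, acc = 103 + 47 = 150.
Iteration 3: 47 > 21 holds -> k = 47 - 3 = 44, acc = 150 + 44 = 194.
Iteration 4: 44 > 21 holds -> k = 44 - 3 = 41, acc = 194 + 41 = 235.
Iteration 5: 41 > 21 holds -> k = 41 - 3 = 38, acc = 235 + 38 = 273.
Iteration 6: 38 > 21 holds -> k = 38 - 3 = 35, acc = 273 + 35 = 308.
Iteration 7: 35 > 21 holds -> k = 35 - 3 = 32, acc = 308 + 32 = 340.
Iteration 8: 32 > 21 holds -> k = 32 - 3 = 29, acc = 340 + 29 = 369.
Iteration 9: 29 > 21 holds -> k = 29 - 3 = 26, acc = 369 + 26 = 395.
Iteration 10: 26 > 21 holds -> k = 26 - 3 = 23, acc = 395 + 23 = 418.
Iteration 11: 23 > 21 holds -> k = 23 - 3 = 20, acc = 418 + 20 = 438.
Iteration 12: 20 > 21 fails; recursion stops.
SUM(acc) = 53 + 103 + 150 + 194 + 235 + 273 + 308 + 340 + 369 + 395 + 418 + 438 = 3276.

3276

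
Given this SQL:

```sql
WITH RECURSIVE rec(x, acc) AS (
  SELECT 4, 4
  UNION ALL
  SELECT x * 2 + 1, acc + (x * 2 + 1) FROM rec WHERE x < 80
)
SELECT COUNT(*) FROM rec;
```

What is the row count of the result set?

Base: x=4, acc=4.
Iteration 1: 4 < 80 holds -> x = 4 * 2 + 1 = 9, acc = 4 + 9 = 13.
Iteration 2: 9 < 80 holds -> x = 9 * 2 + 1 = 19, acc = 13 + 19 = 32.
Iteration 3: 19 < 80 holds -> x = 19 * 2 + 1 = 39, acc = 32 + 39 = 71.
Iteration 4: 39 < 80 holds -> x = 39 * 2 + 1 = 79, acc = 71 + 79 = 150.
Iteration 5: 79 < 80 holds -> x = 79 * 2 + 1 = 159, acc = 150 + 159 = 309.
Iteration 6: 159 < 80 fails; recursion stops.
Total rows emitted: 6.

6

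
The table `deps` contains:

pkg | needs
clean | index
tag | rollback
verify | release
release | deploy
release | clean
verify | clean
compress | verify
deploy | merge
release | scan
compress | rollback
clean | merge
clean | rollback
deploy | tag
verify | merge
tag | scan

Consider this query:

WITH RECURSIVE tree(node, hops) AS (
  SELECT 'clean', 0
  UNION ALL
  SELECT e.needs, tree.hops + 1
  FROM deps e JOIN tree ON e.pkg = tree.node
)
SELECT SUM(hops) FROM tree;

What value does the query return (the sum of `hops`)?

3

Base: (clean, hops=0).
Iteration 1: edges from {clean} -> (index, hops=1), (merge, hops=1), (rollback, hops=1).
Iteration 2: no outgoing edges from {index,merge,rollback}; recursion stops.
SUM(hops) = 0 + 1 + 1 + 1 = 3.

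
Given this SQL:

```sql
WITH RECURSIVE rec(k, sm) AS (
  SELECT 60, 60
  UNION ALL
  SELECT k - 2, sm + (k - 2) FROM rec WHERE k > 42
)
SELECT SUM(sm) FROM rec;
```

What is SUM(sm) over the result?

2970

Base: k=60, sm=60.
Iteration 1: 60 > 42 holds -> k = 60 - 2 = 58, sm = 60 + 58 = 118.
Iteration 2: 58 > 42 holds -> k = 58 - 2 = 56, sm = 118 + 56 = 174.
Iteration 3: 56 > 42 holds -> k = 56 - 2 = 54, sm = 174 + 54 = 228.
Iteration 4: 54 > 42 holds -> k = 54 - 2 = 52, sm = 228 + 52 = 280.
Iteration 5: 52 > 42 holds -> k = 52 - 2 = 50, sm = 280 + 50 = 330.
Iteration 6: 50 > 42 holds -> k = 50 - 2 = 48, sm = 330 + 48 = 378.
Iteration 7: 48 > 42 holds -> k = 48 - 2 = 46, sm = 378 + 46 = 424.
Iteration 8: 46 > 42 holds -> k = 46 - 2 = 44, sm = 424 + 44 = 468.
Iteration 9: 44 > 42 holds -> k = 44 - 2 = 42, sm = 468 + 42 = 510.
Iteration 10: 42 > 42 fails; recursion stops.
SUM(sm) = 60 + 118 + 174 + 228 + 280 + 330 + 378 + 424 + 468 + 510 = 2970.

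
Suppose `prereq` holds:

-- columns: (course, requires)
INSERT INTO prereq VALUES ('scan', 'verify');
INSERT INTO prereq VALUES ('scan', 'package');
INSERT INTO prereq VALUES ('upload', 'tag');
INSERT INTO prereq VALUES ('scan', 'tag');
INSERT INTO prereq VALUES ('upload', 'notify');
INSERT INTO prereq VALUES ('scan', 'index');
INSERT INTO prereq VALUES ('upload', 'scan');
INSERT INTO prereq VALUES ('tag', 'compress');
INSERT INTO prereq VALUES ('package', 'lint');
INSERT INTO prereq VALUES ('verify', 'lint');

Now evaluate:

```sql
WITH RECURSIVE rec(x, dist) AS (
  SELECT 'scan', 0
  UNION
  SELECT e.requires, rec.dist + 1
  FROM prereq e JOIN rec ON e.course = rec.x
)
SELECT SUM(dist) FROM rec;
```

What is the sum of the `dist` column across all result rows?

Base: (scan, dist=0).
Iteration 1: edges from {scan} -> (index, dist=1), (package, dist=1), (tag, dist=1), (verify, dist=1).
Iteration 2: edges from {index,package,tag,verify} -> (compress, dist=2), (lint, dist=2). [UNION drops 1 duplicate row(s)]
Iteration 3: no outgoing edges from {compress,lint}; recursion stops.
SUM(dist) = 0 + 1 + 1 + 1 + 1 + 2 + 2 = 8.

8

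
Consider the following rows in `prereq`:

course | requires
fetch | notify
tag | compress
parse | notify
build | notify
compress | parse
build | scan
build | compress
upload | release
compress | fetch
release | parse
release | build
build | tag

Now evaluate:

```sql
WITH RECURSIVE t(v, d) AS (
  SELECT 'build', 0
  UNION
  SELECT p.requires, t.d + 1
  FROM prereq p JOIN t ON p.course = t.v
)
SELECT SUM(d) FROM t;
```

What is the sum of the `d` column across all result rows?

Base: (build, d=0).
Iteration 1: edges from {build} -> (compress, d=1), (notify, d=1), (scan, d=1), (tag, d=1).
Iteration 2: edges from {compress,notify,scan,tag} -> (compress, d=2), (fetch, d=2), (parse, d=2).
Iteration 3: edges from {compress,fetch,parse} -> (fetch, d=3), (notify, d=3), (parse, d=3). [UNION drops 1 duplicate row(s)]
Iteration 4: edges from {fetch,notify,parse} -> (notify, d=4). [UNION drops 1 duplicate row(s)]
Iteration 5: no outgoing edges from {notify}; recursion stops.
SUM(d) = 0 + 1 + 1 + 1 + 1 + 2 + 2 + 2 + 3 + 3 + 3 + 4 = 23.

23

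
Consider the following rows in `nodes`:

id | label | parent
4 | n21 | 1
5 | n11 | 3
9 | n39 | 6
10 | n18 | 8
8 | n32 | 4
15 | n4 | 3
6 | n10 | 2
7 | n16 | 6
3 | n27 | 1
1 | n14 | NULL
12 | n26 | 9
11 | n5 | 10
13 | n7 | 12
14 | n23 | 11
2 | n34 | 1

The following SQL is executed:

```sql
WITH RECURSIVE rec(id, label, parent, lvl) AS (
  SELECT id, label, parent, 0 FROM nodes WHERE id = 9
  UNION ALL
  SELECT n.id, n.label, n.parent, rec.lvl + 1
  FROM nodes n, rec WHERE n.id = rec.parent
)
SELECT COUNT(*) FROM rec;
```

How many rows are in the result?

Base: id=9 (n39), parent=6, lvl 0.
Iteration 1: join on id=6 -> n10 (id 6, parent=2, lvl 1).
Iteration 2: join on id=2 -> n34 (id 2, parent=1, lvl 2).
Iteration 3: join on id=1 -> n14 (id 1, parent=NULL, lvl 3).
Iteration 4: parent is NULL; no match; recursion stops.
Total rows emitted: 4.

4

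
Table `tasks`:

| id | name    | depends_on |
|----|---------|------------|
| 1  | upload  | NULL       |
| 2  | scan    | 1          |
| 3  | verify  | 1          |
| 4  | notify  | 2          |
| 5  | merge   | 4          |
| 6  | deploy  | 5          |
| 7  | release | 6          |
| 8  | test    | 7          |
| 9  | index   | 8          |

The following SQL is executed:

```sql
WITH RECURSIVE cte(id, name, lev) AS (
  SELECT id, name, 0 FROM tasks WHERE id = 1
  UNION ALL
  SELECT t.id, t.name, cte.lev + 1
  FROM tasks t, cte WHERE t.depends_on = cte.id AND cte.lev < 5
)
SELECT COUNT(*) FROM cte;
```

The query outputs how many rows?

Base: id=1 (upload) at lev 0.
Iteration 1: rows with depends_on in {1} -> scan (id 2, lev 1), verify (id 3, lev 1).
Iteration 2: rows with depends_on in {2,3} -> notify (id 4, lev 2).
Iteration 3: rows with depends_on in {4} -> merge (id 5, lev 3).
Iteration 4: rows with depends_on in {5} -> deploy (id 6, lev 4).
Iteration 5: rows with depends_on in {6} -> release (id 7, lev 5).
Iteration 6: lev < 5 fails for all current rows; recursion stops.
Total rows emitted: 7.

7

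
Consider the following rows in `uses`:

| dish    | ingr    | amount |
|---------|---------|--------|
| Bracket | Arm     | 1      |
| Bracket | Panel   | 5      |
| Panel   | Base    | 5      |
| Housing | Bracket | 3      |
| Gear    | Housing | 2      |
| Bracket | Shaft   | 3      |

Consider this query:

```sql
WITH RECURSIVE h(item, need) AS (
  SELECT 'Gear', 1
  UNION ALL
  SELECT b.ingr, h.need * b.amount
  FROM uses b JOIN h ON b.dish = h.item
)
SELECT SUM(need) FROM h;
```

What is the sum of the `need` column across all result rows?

213

Base: (Gear, need=1).
Iteration 1: components of {Gear} -> Housing = 1*2 = 2.
Iteration 2: components of {Housing} -> Bracket = 2*3 = 6.
Iteration 3: components of {Bracket} -> Arm = 6*1 = 6, Panel = 6*5 = 30, Shaft = 6*3 = 18.
Iteration 4: components of {Arm,Panel,Shaft} -> Base = 30*5 = 150.
Iteration 5: no further components; recursion stops.
SUM(need) = 1 + 2 + 6 + 30 + 6 + 18 + 150 = 213.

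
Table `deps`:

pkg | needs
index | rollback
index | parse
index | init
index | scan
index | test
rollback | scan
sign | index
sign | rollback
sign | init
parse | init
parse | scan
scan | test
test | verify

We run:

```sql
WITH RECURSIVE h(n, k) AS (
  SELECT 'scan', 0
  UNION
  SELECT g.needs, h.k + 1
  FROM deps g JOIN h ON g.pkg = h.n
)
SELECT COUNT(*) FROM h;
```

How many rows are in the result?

3

Base: (scan, k=0).
Iteration 1: edges from {scan} -> (test, k=1).
Iteration 2: edges from {test} -> (verify, k=2).
Iteration 3: no outgoing edges from {verify}; recursion stops.
Total rows emitted: 3.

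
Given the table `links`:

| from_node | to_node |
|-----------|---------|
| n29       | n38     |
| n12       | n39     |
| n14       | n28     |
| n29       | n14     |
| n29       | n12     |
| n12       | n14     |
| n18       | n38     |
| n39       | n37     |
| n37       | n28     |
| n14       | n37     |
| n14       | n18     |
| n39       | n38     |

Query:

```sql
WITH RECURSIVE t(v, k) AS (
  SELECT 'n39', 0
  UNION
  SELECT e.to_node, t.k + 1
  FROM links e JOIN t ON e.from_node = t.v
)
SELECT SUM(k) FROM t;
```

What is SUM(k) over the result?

Base: (n39, k=0).
Iteration 1: edges from {n39} -> (n37, k=1), (n38, k=1).
Iteration 2: edges from {n37,n38} -> (n28, k=2).
Iteration 3: no outgoing edges from {n28}; recursion stops.
SUM(k) = 0 + 1 + 1 + 2 = 4.

4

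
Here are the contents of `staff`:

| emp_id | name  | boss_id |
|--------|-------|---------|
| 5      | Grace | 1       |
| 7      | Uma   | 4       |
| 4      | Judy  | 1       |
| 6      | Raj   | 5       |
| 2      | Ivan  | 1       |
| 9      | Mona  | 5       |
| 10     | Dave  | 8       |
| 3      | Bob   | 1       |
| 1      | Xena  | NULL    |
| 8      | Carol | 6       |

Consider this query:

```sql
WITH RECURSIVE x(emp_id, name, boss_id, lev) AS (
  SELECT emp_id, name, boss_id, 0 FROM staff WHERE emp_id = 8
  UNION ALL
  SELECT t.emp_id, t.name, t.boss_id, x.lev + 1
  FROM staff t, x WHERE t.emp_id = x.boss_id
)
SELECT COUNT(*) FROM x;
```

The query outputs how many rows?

Base: emp_id=8 (Carol), boss_id=6, lev 0.
Iteration 1: join on emp_id=6 -> Raj (id 6, boss_id=5, lev 1).
Iteration 2: join on emp_id=5 -> Grace (id 5, boss_id=1, lev 2).
Iteration 3: join on emp_id=1 -> Xena (id 1, boss_id=NULL, lev 3).
Iteration 4: boss_id is NULL; no match; recursion stops.
Total rows emitted: 4.

4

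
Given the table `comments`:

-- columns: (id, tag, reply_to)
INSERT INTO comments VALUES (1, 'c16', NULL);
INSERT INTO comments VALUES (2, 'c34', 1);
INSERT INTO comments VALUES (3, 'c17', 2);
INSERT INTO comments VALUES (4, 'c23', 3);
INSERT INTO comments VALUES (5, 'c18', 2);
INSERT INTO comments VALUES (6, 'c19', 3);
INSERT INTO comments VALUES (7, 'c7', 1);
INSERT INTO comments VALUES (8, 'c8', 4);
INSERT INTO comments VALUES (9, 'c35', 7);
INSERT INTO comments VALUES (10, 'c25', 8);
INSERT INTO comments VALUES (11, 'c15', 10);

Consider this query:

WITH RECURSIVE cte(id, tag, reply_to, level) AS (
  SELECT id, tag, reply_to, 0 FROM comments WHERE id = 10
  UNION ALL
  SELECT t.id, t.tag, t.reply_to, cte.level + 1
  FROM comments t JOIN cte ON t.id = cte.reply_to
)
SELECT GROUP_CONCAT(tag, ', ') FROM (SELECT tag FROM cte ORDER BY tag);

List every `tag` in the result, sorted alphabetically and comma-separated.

c16, c17, c23, c25, c34, c8

Base: id=10 (c25), reply_to=8, level 0.
Iteration 1: join on id=8 -> c8 (id 8, reply_to=4, level 1).
Iteration 2: join on id=4 -> c23 (id 4, reply_to=3, level 2).
Iteration 3: join on id=3 -> c17 (id 3, reply_to=2, level 3).
Iteration 4: join on id=2 -> c34 (id 2, reply_to=1, level 4).
Iteration 5: join on id=1 -> c16 (id 1, reply_to=NULL, level 5).
Iteration 6: reply_to is NULL; no match; recursion stops.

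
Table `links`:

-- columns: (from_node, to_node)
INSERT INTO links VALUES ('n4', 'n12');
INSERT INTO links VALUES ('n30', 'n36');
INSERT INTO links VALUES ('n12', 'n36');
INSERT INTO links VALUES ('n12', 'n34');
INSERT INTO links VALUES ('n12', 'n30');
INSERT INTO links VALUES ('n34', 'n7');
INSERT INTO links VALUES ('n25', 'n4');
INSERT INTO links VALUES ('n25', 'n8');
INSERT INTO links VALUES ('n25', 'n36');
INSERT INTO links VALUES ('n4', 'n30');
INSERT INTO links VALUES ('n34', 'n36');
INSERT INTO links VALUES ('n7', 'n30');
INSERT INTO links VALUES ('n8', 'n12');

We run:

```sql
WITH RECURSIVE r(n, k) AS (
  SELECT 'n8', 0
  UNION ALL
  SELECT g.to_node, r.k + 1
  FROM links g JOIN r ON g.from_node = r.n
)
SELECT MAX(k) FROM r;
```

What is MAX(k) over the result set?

Base: (n8, k=0).
Iteration 1: edges from {n8} -> (n12, k=1).
Iteration 2: edges from {n12} -> (n30, k=2), (n34, k=2), (n36, k=2).
Iteration 3: edges from {n30,n34,n36} -> (n36, k=3) x2, (n7, k=3). [UNION ALL keeps all 3 new rows, including repeats]
Iteration 4: edges from {n36,n7} -> (n30, k=4).
Iteration 5: edges from {n30} -> (n36, k=5).
Iteration 6: no outgoing edges from {n36}; recursion stops.
k values: 0, 1, 2, 2, 2, 3, 3, 3, 4, 5; the maximum is 5.

5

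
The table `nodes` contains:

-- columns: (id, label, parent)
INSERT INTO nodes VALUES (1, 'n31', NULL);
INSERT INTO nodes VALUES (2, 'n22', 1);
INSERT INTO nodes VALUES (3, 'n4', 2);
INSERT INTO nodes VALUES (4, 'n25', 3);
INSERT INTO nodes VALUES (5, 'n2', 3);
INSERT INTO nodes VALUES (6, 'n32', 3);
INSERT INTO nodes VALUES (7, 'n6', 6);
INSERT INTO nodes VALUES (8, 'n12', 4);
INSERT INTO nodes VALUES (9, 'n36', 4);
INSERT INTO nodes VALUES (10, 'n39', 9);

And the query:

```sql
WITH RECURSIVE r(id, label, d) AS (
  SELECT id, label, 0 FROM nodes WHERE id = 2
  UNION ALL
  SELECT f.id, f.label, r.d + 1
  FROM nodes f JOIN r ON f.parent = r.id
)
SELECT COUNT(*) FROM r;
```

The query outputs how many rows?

9

Base: id=2 (n22) at d 0.
Iteration 1: rows with parent in {2} -> n4 (id 3, d 1).
Iteration 2: rows with parent in {3} -> n25 (id 4, d 2), n2 (id 5, d 2), n32 (id 6, d 2).
Iteration 3: rows with parent in {4,5,6} -> n6 (id 7, d 3), n12 (id 8, d 3), n36 (id 9, d 3).
Iteration 4: rows with parent in {7,8,9} -> n39 (id 10, d 4).
Iteration 5: no rows with parent in {10}; recursion stops.
Total rows emitted: 9.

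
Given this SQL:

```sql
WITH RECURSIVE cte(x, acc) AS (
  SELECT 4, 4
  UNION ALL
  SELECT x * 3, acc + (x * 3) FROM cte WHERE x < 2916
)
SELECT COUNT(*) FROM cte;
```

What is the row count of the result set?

Base: x=4, acc=4.
Iteration 1: 4 < 2916 holds -> x = 4 * 3 = 12, acc = 4 + 12 = 16.
Iteration 2: 12 < 2916 holds -> x = 12 * 3 = 36, acc = 16 + 36 = 52.
Iteration 3: 36 < 2916 holds -> x = 36 * 3 = 108, acc = 52 + 108 = 160.
Iteration 4: 108 < 2916 holds -> x = 108 * 3 = 324, acc = 160 + 324 = 484.
Iteration 5: 324 < 2916 holds -> x = 324 * 3 = 972, acc = 484 + 972 = 1456.
Iteration 6: 972 < 2916 holds -> x = 972 * 3 = 2916, acc = 1456 + 2916 = 4372.
Iteration 7: 2916 < 2916 fails; recursion stops.
Total rows emitted: 7.

7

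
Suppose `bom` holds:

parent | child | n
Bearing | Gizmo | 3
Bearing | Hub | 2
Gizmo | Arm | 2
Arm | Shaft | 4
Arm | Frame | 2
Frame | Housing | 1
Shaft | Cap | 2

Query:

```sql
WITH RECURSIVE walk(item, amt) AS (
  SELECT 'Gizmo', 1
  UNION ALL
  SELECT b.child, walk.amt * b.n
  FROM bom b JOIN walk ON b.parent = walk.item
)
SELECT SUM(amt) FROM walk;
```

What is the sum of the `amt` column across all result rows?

Base: (Gizmo, amt=1).
Iteration 1: components of {Gizmo} -> Arm = 1*2 = 2.
Iteration 2: components of {Arm} -> Frame = 2*2 = 4, Shaft = 2*4 = 8.
Iteration 3: components of {Frame,Shaft} -> Cap = 8*2 = 16, Housing = 4*1 = 4.
Iteration 4: no further components; recursion stops.
SUM(amt) = 1 + 2 + 8 + 4 + 16 + 4 = 35.

35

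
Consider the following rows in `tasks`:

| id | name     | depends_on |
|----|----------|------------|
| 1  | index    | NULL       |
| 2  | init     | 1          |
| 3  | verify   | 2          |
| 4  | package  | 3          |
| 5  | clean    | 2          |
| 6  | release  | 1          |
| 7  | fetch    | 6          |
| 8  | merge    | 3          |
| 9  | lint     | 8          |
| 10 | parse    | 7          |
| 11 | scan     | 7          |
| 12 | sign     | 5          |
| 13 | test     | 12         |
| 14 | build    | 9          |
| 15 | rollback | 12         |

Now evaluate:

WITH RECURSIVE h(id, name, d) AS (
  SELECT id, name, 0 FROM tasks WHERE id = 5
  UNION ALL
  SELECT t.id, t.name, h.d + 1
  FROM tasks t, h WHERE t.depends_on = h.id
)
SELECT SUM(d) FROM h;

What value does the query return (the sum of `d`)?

5

Base: id=5 (clean) at d 0.
Iteration 1: rows with depends_on in {5} -> sign (id 12, d 1).
Iteration 2: rows with depends_on in {12} -> test (id 13, d 2), rollback (id 15, d 2).
Iteration 3: no rows with depends_on in {13,15}; recursion stops.
SUM(d) = 0 + 1 + 2 + 2 = 5.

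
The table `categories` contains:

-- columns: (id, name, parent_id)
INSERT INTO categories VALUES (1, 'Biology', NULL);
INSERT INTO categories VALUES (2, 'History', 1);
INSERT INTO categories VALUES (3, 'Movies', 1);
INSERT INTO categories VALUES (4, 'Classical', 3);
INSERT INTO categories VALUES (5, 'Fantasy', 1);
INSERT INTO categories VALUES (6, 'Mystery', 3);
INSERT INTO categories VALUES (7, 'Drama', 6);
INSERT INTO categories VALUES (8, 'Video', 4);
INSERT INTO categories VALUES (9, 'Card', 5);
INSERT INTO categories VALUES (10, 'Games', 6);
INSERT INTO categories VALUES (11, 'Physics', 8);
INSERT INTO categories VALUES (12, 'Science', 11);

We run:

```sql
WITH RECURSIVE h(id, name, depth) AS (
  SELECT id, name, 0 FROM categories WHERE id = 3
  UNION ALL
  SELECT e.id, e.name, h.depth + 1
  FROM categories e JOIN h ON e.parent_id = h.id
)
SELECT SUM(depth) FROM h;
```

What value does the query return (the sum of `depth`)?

15

Base: id=3 (Movies) at depth 0.
Iteration 1: rows with parent_id in {3} -> Classical (id 4, depth 1), Mystery (id 6, depth 1).
Iteration 2: rows with parent_id in {4,6} -> Drama (id 7, depth 2), Video (id 8, depth 2), Games (id 10, depth 2).
Iteration 3: rows with parent_id in {7,8,10} -> Physics (id 11, depth 3).
Iteration 4: rows with parent_id in {11} -> Science (id 12, depth 4).
Iteration 5: no rows with parent_id in {12}; recursion stops.
SUM(depth) = 0 + 1 + 1 + 2 + 2 + 2 + 3 + 4 = 15.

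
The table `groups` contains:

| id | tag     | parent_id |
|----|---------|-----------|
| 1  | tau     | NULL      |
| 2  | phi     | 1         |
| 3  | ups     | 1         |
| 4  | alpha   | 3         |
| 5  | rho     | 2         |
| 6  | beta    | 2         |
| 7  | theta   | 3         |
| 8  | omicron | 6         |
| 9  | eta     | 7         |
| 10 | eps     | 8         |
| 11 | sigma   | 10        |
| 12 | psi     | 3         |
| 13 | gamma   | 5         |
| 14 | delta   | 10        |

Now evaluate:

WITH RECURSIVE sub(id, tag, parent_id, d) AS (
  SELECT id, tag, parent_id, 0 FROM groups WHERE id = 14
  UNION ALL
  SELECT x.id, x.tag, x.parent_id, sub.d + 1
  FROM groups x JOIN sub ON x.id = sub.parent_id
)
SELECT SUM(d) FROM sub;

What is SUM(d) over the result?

Base: id=14 (delta), parent_id=10, d 0.
Iteration 1: join on id=10 -> eps (id 10, parent_id=8, d 1).
Iteration 2: join on id=8 -> omicron (id 8, parent_id=6, d 2).
Iteration 3: join on id=6 -> beta (id 6, parent_id=2, d 3).
Iteration 4: join on id=2 -> phi (id 2, parent_id=1, d 4).
Iteration 5: join on id=1 -> tau (id 1, parent_id=NULL, d 5).
Iteration 6: parent_id is NULL; no match; recursion stops.
SUM(d) = 0 + 1 + 2 + 3 + 4 + 5 = 15.

15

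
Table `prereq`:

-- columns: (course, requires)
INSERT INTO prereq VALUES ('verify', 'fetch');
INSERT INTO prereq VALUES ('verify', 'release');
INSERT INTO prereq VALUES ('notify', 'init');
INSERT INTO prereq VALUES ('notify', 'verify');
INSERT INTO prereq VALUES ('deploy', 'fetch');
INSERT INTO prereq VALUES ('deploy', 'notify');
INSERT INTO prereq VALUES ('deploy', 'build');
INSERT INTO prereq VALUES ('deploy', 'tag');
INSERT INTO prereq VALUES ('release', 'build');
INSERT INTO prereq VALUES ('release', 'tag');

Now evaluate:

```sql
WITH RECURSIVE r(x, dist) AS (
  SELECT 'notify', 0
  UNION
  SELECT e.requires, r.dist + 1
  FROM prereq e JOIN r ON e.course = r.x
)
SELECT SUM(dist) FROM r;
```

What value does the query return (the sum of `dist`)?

Base: (notify, dist=0).
Iteration 1: edges from {notify} -> (init, dist=1), (verify, dist=1).
Iteration 2: edges from {init,verify} -> (fetch, dist=2), (release, dist=2).
Iteration 3: edges from {fetch,release} -> (build, dist=3), (tag, dist=3).
Iteration 4: no outgoing edges from {build,tag}; recursion stops.
SUM(dist) = 0 + 1 + 1 + 2 + 2 + 3 + 3 = 12.

12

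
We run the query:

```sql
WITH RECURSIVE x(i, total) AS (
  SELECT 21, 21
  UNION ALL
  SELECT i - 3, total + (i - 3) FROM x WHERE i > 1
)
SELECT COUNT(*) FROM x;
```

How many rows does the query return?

8

Base: i=21, total=21.
Iteration 1: 21 > 1 holds -> i = 21 - 3 = 18, total = 21 + 18 = 39.
Iteration 2: 18 > 1 holds -> i = 18 - 3 = 15, total = 39 + 15 = 54.
Iteration 3: 15 > 1 holds -> i = 15 - 3 = 12, total = 54 + 12 = 66.
Iteration 4: 12 > 1 holds -> i = 12 - 3 = 9, total = 66 + 9 = 75.
Iteration 5: 9 > 1 holds -> i = 9 - 3 = 6, total = 75 + 6 = 81.
Iteration 6: 6 > 1 holds -> i = 6 - 3 = 3, total = 81 + 3 = 84.
Iteration 7: 3 > 1 holds -> i = 3 - 3 = 0, total = 84 + 0 = 84.
Iteration 8: 0 > 1 fails; recursion stops.
Total rows emitted: 8.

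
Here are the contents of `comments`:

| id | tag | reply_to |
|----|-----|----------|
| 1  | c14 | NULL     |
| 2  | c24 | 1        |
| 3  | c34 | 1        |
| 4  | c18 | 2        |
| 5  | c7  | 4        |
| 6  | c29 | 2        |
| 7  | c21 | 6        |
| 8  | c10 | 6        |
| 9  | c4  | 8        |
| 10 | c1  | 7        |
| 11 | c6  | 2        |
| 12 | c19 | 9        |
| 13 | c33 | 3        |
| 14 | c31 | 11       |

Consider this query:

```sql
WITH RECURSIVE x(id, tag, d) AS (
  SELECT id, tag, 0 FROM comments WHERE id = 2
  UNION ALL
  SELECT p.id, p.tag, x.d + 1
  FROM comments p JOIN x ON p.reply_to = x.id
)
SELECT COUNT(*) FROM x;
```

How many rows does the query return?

11

Base: id=2 (c24) at d 0.
Iteration 1: rows with reply_to in {2} -> c18 (id 4, d 1), c29 (id 6, d 1), c6 (id 11, d 1).
Iteration 2: rows with reply_to in {4,6,11} -> c7 (id 5, d 2), c21 (id 7, d 2), c10 (id 8, d 2), c31 (id 14, d 2).
Iteration 3: rows with reply_to in {5,7,8,14} -> c4 (id 9, d 3), c1 (id 10, d 3).
Iteration 4: rows with reply_to in {9,10} -> c19 (id 12, d 4).
Iteration 5: no rows with reply_to in {12}; recursion stops.
Total rows emitted: 11.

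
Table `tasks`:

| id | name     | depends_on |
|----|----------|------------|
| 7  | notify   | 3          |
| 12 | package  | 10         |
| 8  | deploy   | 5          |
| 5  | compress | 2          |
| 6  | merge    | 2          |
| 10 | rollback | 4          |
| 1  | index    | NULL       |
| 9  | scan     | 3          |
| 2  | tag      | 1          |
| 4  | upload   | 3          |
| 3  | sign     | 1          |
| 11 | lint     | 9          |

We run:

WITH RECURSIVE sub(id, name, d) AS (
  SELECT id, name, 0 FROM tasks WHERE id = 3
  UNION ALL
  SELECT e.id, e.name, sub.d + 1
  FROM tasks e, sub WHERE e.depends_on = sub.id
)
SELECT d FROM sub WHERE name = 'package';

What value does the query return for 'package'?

Base: id=3 (sign) at d 0.
Iteration 1: rows with depends_on in {3} -> upload (id 4, d 1), notify (id 7, d 1), scan (id 9, d 1).
Iteration 2: rows with depends_on in {4,7,9} -> rollback (id 10, d 2), lint (id 11, d 2).
Iteration 3: rows with depends_on in {10,11} -> package (id 12, d 3).
Iteration 4: no rows with depends_on in {12}; recursion stops.

3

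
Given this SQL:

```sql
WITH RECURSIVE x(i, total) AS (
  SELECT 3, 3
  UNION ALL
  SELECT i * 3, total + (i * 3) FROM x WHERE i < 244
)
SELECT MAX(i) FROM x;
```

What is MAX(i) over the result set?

729

Base: i=3, total=3.
Iteration 1: 3 < 244 holds -> i = 3 * 3 = 9, total = 3 + 9 = 12.
Iteration 2: 9 < 244 holds -> i = 9 * 3 = 27, total = 12 + 27 = 39.
Iteration 3: 27 < 244 holds -> i = 27 * 3 = 81, total = 39 + 81 = 120.
Iteration 4: 81 < 244 holds -> i = 81 * 3 = 243, total = 120 + 243 = 363.
Iteration 5: 243 < 244 holds -> i = 243 * 3 = 729, total = 363 + 729 = 1092.
Iteration 6: 729 < 244 fails; recursion stops.
i values: 3, 9, 27, 81, 243, 729; the maximum is 729.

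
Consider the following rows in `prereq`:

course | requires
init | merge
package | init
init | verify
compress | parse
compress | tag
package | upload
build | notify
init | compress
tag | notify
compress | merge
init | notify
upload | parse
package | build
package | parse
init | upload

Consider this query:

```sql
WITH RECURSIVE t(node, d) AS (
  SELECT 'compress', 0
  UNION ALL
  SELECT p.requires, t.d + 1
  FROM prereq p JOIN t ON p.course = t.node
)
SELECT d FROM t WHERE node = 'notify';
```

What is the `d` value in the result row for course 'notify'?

2

Base: (compress, d=0).
Iteration 1: edges from {compress} -> (merge, d=1), (parse, d=1), (tag, d=1).
Iteration 2: edges from {merge,parse,tag} -> (notify, d=2).
Iteration 3: no outgoing edges from {notify}; recursion stops.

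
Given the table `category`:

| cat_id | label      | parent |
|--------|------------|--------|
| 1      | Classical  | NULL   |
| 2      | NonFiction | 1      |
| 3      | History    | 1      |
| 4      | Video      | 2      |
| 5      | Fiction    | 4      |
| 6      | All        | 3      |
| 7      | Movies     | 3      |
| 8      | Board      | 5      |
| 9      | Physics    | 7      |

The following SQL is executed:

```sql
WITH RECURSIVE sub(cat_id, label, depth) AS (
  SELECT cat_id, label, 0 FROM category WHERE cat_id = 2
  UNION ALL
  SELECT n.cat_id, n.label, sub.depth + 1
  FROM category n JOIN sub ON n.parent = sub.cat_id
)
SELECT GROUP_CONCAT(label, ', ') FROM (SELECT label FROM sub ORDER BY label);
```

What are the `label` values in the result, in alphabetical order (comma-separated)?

Board, Fiction, NonFiction, Video

Base: cat_id=2 (NonFiction) at depth 0.
Iteration 1: rows with parent in {2} -> Video (id 4, depth 1).
Iteration 2: rows with parent in {4} -> Fiction (id 5, depth 2).
Iteration 3: rows with parent in {5} -> Board (id 8, depth 3).
Iteration 4: no rows with parent in {8}; recursion stops.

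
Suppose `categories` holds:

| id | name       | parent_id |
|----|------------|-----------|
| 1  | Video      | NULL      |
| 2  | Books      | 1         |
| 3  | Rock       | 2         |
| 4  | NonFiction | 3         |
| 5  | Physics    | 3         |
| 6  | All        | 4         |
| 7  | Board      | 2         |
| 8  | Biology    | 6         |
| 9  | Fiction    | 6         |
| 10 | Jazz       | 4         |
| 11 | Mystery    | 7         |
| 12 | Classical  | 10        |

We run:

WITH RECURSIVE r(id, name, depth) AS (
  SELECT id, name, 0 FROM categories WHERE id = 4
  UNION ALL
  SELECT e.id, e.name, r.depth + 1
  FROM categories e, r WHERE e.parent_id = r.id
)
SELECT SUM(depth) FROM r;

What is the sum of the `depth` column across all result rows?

Base: id=4 (NonFiction) at depth 0.
Iteration 1: rows with parent_id in {4} -> All (id 6, depth 1), Jazz (id 10, depth 1).
Iteration 2: rows with parent_id in {6,10} -> Biology (id 8, depth 2), Fiction (id 9, depth 2), Classical (id 12, depth 2).
Iteration 3: no rows with parent_id in {8,9,12}; recursion stops.
SUM(depth) = 0 + 1 + 1 + 2 + 2 + 2 = 8.

8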